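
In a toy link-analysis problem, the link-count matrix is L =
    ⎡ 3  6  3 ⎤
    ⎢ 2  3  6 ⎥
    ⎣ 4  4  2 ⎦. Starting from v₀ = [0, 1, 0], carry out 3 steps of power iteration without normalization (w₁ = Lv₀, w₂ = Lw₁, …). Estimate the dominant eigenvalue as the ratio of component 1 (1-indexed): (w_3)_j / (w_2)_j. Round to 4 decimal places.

w1 = Lv₀ = (3·0 + 6·1 + 3·0; 2·0 + 3·1 + 6·0; 4·0 + 4·1 + 2·0) = (6, 3, 4)
w2 = Lw1 = (3·6 + 6·3 + 3·4; 2·6 + 3·3 + 6·4; 4·6 + 4·3 + 2·4) = (48, 45, 44)
w3 = Lw2 = (546, 495, 460)
Ratio at component: 546 / 48 = 11.3750

λ ≈ 11.3750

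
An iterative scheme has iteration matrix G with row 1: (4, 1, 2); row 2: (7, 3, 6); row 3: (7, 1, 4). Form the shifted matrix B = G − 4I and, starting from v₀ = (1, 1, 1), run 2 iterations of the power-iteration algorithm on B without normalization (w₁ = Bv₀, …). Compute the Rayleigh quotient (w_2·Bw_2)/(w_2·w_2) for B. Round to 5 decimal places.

6.05271

B = G − 4I has rows (0, 1, 2); (7, -1, 6); (7, 1, 0)
w1 = Bv₀ = (0·1 + 1·1 + 2·1; 7·1 + (-1)·1 + 6·1; 7·1 + 1·1 + 0·1) = (3, 12, 8)
w2 = Bw1 = (0·3 + 1·12 + 2·8; 7·3 + (-1)·12 + 6·8; 7·3 + 1·12 + 0·8) = (28, 57, 33)
Bw2 = (123, 337, 253)
w2·Bw2 = 31002; w2·w2 = 5122; μ ≈ 31002/5122 = 6.05271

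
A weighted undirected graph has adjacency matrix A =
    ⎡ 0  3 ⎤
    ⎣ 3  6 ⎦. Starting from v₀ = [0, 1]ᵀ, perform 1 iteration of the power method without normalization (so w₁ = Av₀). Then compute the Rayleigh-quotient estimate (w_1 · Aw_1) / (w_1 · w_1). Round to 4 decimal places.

7.2000

w1 = Av₀ = (3, 6)
Aw1 = (18, 45)
w1·Aw1 = 3·18 + 6·45 = 324; w1·w1 = 3·3 + 6·6 = 45
λ ≈ 324/45 = 7.2000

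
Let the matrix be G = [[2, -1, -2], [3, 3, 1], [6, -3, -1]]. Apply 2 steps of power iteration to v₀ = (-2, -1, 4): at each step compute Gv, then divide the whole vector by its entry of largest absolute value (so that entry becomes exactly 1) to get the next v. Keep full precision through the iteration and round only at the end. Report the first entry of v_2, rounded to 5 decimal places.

-0.14754

Gv0 = (-11.000000, -5.000000, -13.000000); divide by -13.000000 → v1 = (0.846154, 0.384615, 1.000000)
Gv1 = (-0.692308, 4.692308, 2.923077); divide by 4.692308 → v2 = (-0.147541, 1.000000, 0.622951)
Requested entry of v2: 9/-61 = -0.14754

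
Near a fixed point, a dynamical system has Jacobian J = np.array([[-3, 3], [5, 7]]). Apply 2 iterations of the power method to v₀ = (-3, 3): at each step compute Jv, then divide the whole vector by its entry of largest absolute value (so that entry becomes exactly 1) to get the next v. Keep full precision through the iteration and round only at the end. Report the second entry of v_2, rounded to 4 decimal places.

Jv0 = (18.00000, 6.00000); divide by 18.00000 → v1 = (1.00000, 0.33333)
Jv1 = (-2.00000, 7.33333); divide by 7.33333 → v2 = (-0.27273, 1.00000)
Requested entry of v2: 132/132 = 1.0000

1.0000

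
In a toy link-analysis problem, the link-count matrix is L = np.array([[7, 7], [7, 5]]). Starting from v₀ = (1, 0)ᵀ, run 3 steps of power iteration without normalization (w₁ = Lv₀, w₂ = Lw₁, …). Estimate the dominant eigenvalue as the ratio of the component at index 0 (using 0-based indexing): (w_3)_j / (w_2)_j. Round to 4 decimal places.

λ ≈ 13.0000

w1 = Lv₀ = (7·1 + 7·0; 7·1 + 5·0) = (7, 7)
w2 = Lw1 = (7·7 + 7·7; 7·7 + 5·7) = (98, 84)
w3 = Lw2 = (1274, 1106)
Ratio at component: 1274 / 98 = 13.0000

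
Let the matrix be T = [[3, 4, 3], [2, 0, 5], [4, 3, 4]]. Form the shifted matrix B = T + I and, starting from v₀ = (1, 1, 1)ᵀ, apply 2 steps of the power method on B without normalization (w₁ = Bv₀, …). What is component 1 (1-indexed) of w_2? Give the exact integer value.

B = T + I has rows (4, 4, 3); (2, 1, 5); (4, 3, 5)
w1 = Bv₀ = (11, 8, 12)
w2 = Bw1 = (112, 90, 128)
Requested component of w2: 112

112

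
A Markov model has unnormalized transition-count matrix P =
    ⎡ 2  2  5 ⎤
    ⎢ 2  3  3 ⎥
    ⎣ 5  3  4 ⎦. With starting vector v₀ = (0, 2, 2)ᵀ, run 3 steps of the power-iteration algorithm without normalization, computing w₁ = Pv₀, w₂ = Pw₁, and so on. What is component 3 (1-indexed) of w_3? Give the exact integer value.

w1 = Pv₀ = (2·0 + 2·2 + 5·2; 2·0 + 3·2 + 3·2; 5·0 + 3·2 + 4·2) = (14, 12, 14)
w2 = Pw1 = (2·14 + 2·12 + 5·14; 2·14 + 3·12 + 3·14; 5·14 + 3·12 + 4·14) = (122, 106, 162)
w3 = Pw2 = (1266, 1048, 1576)
The requested component of w3 is 1576.

1576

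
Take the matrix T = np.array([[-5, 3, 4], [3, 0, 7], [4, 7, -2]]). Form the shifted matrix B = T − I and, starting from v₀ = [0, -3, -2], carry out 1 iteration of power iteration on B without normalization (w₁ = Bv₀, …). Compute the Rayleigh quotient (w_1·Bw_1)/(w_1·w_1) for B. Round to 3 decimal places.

4.633

B = T − I has rows (-6, 3, 4); (3, -1, 7); (4, 7, -3)
w1 = Bv₀ = ((-6)·0 + 3·(-3) + 4·(-2); 3·0 + (-1)·(-3) + 7·(-2); 4·0 + 7·(-3) + (-3)·(-2)) = (-17, -11, -15)
Bw1 = (9, -145, -100)
w1·Bw1 = 2942; w1·w1 = 635; μ ≈ 2942/635 = 4.633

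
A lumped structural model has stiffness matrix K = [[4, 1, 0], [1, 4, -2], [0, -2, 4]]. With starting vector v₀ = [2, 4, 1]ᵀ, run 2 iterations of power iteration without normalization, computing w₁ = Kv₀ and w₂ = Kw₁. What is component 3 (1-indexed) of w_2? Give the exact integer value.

w1 = Kv₀ = (4·2 + 1·4 + 0·1; 1·2 + 4·4 + (-2)·1; 0·2 + (-2)·4 + 4·1) = (12, 16, -4)
w2 = Kw1 = (4·12 + 1·16 + 0·(-4); 1·12 + 4·16 + (-2)·(-4); 0·12 + (-2)·16 + 4·(-4)) = (64, 84, -48)
The requested component of w2 is -48.

-48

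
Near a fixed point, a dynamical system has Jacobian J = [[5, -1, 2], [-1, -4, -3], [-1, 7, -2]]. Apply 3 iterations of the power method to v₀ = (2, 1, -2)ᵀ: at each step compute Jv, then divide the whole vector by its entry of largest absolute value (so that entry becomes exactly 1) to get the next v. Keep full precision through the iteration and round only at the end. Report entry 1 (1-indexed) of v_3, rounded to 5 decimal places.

-0.90950

Jv0 = (5.000000, 0.000000, 9.000000); divide by 9.000000 → v1 = (0.555556, 0.000000, 1.000000)
Jv1 = (4.777778, -3.555556, -2.555556); divide by 4.777778 → v2 = (1.000000, -0.744186, -0.534884)
Jv2 = (4.674419, 3.581395, -5.139535); divide by -5.139535 → v3 = (-0.909502, -0.696833, 1.000000)
Requested entry of v3: 201/-221 = -0.90950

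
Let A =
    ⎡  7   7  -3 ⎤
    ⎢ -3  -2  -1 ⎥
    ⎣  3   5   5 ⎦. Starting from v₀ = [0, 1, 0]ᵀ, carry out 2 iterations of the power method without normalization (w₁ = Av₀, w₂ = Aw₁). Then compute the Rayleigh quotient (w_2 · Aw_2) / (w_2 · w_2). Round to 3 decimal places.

w1 = Av₀ = (7·0 + 7·1 + (-3)·0; (-3)·0 + (-2)·1 + (-1)·0; 3·0 + 5·1 + 5·0) = (7, -2, 5)
w2 = Aw1 = (7·7 + 7·(-2) + (-3)·5; (-3)·7 + (-2)·(-2) + (-1)·5; 3·7 + 5·(-2) + 5·5) = (20, -22, 36)
Aw2 = (-122, -52, 130)
w2·Aw2 = 20·(-122) + (-22)·(-52) + 36·130 = 3384; w2·w2 = 20·20 + (-22)·(-22) + 36·36 = 2180
λ ≈ 3384/2180 = 1.552

λ ≈ 1.552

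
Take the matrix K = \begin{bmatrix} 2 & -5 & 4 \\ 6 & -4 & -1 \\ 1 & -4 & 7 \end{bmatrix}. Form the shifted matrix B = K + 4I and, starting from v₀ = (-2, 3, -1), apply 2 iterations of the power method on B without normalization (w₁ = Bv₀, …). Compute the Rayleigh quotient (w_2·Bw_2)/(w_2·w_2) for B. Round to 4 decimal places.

B = K + 4I has rows (6, -5, 4); (6, 0, -1); (1, -4, 11)
w1 = Bv₀ = (-31, -11, -25)
w2 = Bw1 = (-231, -161, -262)
Bw2 = (-1629, -1124, -2469)
w2·Bw2 = 1204141; w2·w2 = 147926; μ ≈ 1204141/147926 = 8.1402

μ ≈ 8.1402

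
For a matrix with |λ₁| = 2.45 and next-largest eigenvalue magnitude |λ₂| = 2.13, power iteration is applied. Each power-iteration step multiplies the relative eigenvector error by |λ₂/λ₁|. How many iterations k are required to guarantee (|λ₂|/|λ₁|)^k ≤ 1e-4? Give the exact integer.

|λ₂/λ₁| = 2.13/2.45 = 0.86939
Need k ≥ ln(1e-4) / ln(0.86939) = -9.2103 / -0.1400 ≈ 65.804
Smallest integer k satisfying the bound: 66

66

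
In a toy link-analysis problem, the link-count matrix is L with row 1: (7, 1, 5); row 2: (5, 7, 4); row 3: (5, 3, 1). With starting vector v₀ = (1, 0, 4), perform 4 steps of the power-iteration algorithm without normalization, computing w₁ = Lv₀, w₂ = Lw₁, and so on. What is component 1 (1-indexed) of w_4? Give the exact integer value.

38475

w1 = Lv₀ = (27, 21, 9)
w2 = Lw1 = (255, 318, 207)
w3 = Lw2 = (3138, 4329, 2436)
w4 = Lw3 = (38475, 55737, 31113)
The requested component of w4 is 38475.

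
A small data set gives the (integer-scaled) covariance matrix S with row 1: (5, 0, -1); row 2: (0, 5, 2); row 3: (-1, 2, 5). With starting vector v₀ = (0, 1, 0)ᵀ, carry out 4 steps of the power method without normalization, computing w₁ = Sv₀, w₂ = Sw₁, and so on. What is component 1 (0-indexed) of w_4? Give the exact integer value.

1245

w1 = Sv₀ = (5·0 + 0·1 + (-1)·0; 0·0 + 5·1 + 2·0; (-1)·0 + 2·1 + 5·0) = (0, 5, 2)
w2 = Sw1 = (5·0 + 0·5 + (-1)·2; 0·0 + 5·5 + 2·2; (-1)·0 + 2·5 + 5·2) = (-2, 29, 20)
w3 = Sw2 = (-30, 185, 160)
w4 = Sw3 = (-310, 1245, 1200)
The requested component of w4 is 1245.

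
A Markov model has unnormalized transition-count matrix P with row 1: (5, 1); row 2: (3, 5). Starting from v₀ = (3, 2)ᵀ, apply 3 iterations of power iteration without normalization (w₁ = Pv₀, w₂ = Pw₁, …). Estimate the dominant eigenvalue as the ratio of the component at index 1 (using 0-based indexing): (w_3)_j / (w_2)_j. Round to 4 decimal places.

λ ≈ 7.1370

w1 = Pv₀ = (5·3 + 1·2; 3·3 + 5·2) = (17, 19)
w2 = Pw1 = (5·17 + 1·19; 3·17 + 5·19) = (104, 146)
w3 = Pw2 = (666, 1042)
Ratio at component: 1042 / 146 = 7.1370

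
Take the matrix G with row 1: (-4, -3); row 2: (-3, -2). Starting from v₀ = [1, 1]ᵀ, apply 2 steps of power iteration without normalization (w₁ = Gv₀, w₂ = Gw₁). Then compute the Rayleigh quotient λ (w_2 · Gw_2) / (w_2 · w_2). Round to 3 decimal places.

λ ≈ -6.162

w1 = Gv₀ = ((-4)·1 + (-3)·1; (-3)·1 + (-2)·1) = (-7, -5)
w2 = Gw1 = ((-4)·(-7) + (-3)·(-5); (-3)·(-7) + (-2)·(-5)) = (43, 31)
Gw2 = (-265, -191)
w2·Gw2 = 43·(-265) + 31·(-191) = -17316; w2·w2 = 43·43 + 31·31 = 2810
λ ≈ -17316/2810 = -6.162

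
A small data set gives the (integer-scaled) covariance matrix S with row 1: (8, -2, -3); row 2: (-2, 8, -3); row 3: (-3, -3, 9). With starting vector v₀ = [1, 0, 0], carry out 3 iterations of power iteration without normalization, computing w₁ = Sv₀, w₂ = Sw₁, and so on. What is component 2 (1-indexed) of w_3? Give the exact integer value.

w1 = Sv₀ = (8, -2, -3)
w2 = Sw1 = (77, -23, -45)
w3 = Sw2 = (797, -203, -567)
The requested component of w3 is -203.

-203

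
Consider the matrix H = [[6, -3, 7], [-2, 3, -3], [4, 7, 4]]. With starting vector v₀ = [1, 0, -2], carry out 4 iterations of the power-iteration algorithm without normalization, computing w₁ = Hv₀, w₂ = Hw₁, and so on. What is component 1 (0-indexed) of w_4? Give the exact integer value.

3100

w1 = Hv₀ = (-8, 4, -4)
w2 = Hw1 = (-88, 40, -20)
w3 = Hw2 = (-788, 356, -152)
w4 = Hw3 = (-6860, 3100, -1268)
The requested component of w4 is 3100.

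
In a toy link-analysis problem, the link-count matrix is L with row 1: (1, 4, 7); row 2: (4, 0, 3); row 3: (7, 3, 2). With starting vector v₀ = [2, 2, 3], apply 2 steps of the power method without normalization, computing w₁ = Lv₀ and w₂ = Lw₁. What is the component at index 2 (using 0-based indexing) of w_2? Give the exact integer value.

w1 = Lv₀ = (1·2 + 4·2 + 7·3; 4·2 + 0·2 + 3·3; 7·2 + 3·2 + 2·3) = (31, 17, 26)
w2 = Lw1 = (1·31 + 4·17 + 7·26; 4·31 + 0·17 + 3·26; 7·31 + 3·17 + 2·26) = (281, 202, 320)
The requested component of w2 is 320.

320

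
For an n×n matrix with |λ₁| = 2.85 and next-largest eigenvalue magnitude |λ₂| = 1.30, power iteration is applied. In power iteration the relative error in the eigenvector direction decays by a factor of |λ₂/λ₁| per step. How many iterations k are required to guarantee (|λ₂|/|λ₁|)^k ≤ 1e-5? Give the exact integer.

|λ₂/λ₁| = 1.30/2.85 = 0.45614
Need k ≥ ln(1e-5) / ln(0.45614) = -11.5129 / -0.7850 ≈ 14.667
Smallest integer k satisfying the bound: 15

15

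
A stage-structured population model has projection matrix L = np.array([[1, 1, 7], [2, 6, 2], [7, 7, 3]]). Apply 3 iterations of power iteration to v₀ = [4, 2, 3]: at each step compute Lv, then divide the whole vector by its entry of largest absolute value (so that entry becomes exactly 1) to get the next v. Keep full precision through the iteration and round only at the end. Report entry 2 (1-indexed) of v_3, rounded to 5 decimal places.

0.56444

Lv0 = (27.000000, 26.000000, 51.000000); divide by 51.000000 → v1 = (0.529412, 0.509804, 1.000000)
Lv1 = (8.039216, 6.117647, 10.274510); divide by 10.274510 → v2 = (0.782443, 0.595420, 1.000000)
Lv2 = (8.377863, 7.137405, 12.645038); divide by 12.645038 → v3 = (0.662542, 0.564443, 1.000000)
Requested entry of v3: 3740/6626 = 0.56444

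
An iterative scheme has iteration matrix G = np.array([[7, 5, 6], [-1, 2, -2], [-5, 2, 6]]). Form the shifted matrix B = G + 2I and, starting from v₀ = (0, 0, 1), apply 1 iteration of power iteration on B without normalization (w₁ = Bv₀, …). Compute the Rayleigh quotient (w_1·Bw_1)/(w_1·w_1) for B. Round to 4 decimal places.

8.1923

B = G + 2I has rows (9, 5, 6); (-1, 4, -2); (-5, 2, 8)
w1 = Bv₀ = (9·0 + 5·0 + 6·1; (-1)·0 + 4·0 + (-2)·1; (-5)·0 + 2·0 + 8·1) = (6, -2, 8)
Bw1 = (92, -30, 30)
w1·Bw1 = 852; w1·w1 = 104; μ ≈ 852/104 = 8.1923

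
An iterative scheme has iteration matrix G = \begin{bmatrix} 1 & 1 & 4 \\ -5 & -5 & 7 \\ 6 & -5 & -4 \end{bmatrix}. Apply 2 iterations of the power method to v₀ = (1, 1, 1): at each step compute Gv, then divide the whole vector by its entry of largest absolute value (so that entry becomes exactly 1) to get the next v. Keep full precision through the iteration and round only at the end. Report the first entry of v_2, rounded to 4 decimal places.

Gv0 = (6.00000, -3.00000, -3.00000); divide by 6.00000 → v1 = (1.00000, -0.50000, -0.50000)
Gv1 = (-1.50000, -6.00000, 10.50000); divide by 10.50000 → v2 = (-0.14286, -0.57143, 1.00000)
Requested entry of v2: -9/63 = -0.1429

-0.1429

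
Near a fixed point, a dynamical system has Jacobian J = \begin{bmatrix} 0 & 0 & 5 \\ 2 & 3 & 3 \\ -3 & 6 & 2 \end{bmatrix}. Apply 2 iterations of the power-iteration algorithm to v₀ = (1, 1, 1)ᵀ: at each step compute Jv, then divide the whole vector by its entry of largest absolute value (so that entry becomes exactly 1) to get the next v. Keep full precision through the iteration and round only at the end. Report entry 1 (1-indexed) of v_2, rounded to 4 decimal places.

0.5102

Jv0 = (5.00000, 8.00000, 5.00000); divide by 8.00000 → v1 = (0.62500, 1.00000, 0.62500)
Jv1 = (3.12500, 6.12500, 5.37500); divide by 6.12500 → v2 = (0.51020, 1.00000, 0.87755)
Requested entry of v2: 25/49 = 0.5102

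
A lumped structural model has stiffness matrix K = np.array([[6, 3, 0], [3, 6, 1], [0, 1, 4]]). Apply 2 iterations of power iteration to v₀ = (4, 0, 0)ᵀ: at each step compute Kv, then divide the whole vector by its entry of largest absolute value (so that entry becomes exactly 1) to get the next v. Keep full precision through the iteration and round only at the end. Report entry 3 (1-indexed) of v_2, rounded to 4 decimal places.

0.0667

Kv0 = (24.00000, 12.00000, 0.00000); divide by 24.00000 → v1 = (1.00000, 0.50000, 0.00000)
Kv1 = (7.50000, 6.00000, 0.50000); divide by 7.50000 → v2 = (1.00000, 0.80000, 0.06667)
Requested entry of v2: 12/180 = 0.0667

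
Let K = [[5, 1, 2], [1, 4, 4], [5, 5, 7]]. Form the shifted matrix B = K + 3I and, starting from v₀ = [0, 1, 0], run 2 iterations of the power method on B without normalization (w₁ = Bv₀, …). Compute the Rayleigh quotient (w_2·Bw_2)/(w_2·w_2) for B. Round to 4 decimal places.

B = K + 3I has rows (8, 1, 2); (1, 7, 4); (5, 5, 10)
w1 = Bv₀ = (1, 7, 5)
w2 = Bw1 = (25, 70, 90)
Bw2 = (450, 875, 1375)
w2·Bw2 = 196250; w2·w2 = 13625; μ ≈ 196250/13625 = 14.4037

μ ≈ 14.4037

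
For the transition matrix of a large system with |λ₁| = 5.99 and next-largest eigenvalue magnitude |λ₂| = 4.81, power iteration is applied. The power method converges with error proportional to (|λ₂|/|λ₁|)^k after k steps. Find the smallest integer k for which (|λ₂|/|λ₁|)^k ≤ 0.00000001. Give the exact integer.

|λ₂/λ₁| = 4.81/5.99 = 0.80301
Need k ≥ ln(0.00000001) / ln(0.80301) = -18.4207 / -0.2194 ≈ 83.962
Smallest integer k satisfying the bound: 84

84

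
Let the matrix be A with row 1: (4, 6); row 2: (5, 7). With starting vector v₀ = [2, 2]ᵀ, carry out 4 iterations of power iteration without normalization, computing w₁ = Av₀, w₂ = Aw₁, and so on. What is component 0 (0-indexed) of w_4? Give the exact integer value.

w1 = Av₀ = (4·2 + 6·2; 5·2 + 7·2) = (20, 24)
w2 = Aw1 = (4·20 + 6·24; 5·20 + 7·24) = (224, 268)
w3 = Aw2 = (2504, 2996)
w4 = Aw3 = (27992, 33492)
The requested component of w4 is 27992.

27992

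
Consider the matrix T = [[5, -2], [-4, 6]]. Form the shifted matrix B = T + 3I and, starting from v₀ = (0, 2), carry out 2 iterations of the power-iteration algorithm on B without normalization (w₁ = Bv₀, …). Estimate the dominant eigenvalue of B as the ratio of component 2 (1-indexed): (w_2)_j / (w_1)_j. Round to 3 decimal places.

μ ≈ 9.889

B = T + 3I has rows (8, -2); (-4, 9)
w1 = Bv₀ = (8·0 + (-2)·2; (-4)·0 + 9·2) = (-4, 18)
w2 = Bw1 = (8·(-4) + (-2)·18; (-4)·(-4) + 9·18) = (-68, 178)
Ratio: 178/18 = 9.889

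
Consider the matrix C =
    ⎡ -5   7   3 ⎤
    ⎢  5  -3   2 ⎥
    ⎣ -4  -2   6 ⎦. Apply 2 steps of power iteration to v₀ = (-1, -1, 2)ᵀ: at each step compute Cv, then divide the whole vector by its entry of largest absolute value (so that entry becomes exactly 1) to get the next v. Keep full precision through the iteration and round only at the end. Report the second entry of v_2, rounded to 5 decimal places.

0.56818

Cv0 = (4.000000, 2.000000, 18.000000); divide by 18.000000 → v1 = (0.222222, 0.111111, 1.000000)
Cv1 = (2.666667, 2.777778, 4.888889); divide by 4.888889 → v2 = (0.545455, 0.568182, 1.000000)
Requested entry of v2: 50/88 = 0.56818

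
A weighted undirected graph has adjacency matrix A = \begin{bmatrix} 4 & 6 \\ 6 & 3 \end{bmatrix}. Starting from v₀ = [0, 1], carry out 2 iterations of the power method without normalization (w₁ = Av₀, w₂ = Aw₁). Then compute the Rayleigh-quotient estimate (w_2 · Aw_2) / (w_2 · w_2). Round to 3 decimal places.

w1 = Av₀ = (6, 3)
w2 = Aw1 = (42, 45)
Aw2 = (438, 387)
w2·Aw2 = 42·438 + 45·387 = 35811; w2·w2 = 42·42 + 45·45 = 3789
λ ≈ 35811/3789 = 9.451

9.451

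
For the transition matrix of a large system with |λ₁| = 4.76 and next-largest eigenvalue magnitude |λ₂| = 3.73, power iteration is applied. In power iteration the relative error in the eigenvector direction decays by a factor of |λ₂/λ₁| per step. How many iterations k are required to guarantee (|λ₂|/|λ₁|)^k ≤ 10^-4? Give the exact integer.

|λ₂/λ₁| = 3.73/4.76 = 0.78361
Need k ≥ ln(10^-4) / ln(0.78361) = -9.2103 / -0.2438 ≈ 37.772
Smallest integer k satisfying the bound: 38

38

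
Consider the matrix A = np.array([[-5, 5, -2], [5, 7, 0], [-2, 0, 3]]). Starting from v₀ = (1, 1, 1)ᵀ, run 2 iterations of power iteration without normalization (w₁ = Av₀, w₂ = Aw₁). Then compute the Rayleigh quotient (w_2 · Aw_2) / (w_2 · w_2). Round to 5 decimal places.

w1 = Av₀ = ((-5)·1 + 5·1 + (-2)·1; 5·1 + 7·1 + 0·1; (-2)·1 + 0·1 + 3·1) = (-2, 12, 1)
w2 = Aw1 = ((-5)·(-2) + 5·12 + (-2)·1; 5·(-2) + 7·12 + 0·1; (-2)·(-2) + 0·12 + 3·1) = (68, 74, 7)
Aw2 = (16, 858, -115)
w2·Aw2 = 68·16 + 74·858 + 7·(-115) = 63775; w2·w2 = 68·68 + 74·74 + 7·7 = 10149
λ ≈ 63775/10149 = 6.28387

λ ≈ 6.28387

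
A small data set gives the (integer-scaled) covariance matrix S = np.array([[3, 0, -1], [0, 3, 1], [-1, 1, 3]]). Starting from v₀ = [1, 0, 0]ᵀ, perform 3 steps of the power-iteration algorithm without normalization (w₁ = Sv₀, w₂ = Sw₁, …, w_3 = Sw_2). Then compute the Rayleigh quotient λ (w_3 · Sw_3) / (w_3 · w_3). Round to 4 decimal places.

w1 = Sv₀ = (3·1 + 0·0 + (-1)·0; 0·1 + 3·0 + 1·0; (-1)·1 + 1·0 + 3·0) = (3, 0, -1)
w2 = Sw1 = (3·3 + 0·0 + (-1)·(-1); 0·3 + 3·0 + 1·(-1); (-1)·3 + 1·0 + 3·(-1)) = (10, -1, -6)
w3 = Sw2 = (36, -9, -29)
Sw3 = (137, -56, -132)
w3·Sw3 = 36·137 + (-9)·(-56) + (-29)·(-132) = 9264; w3·w3 = 36·36 + (-9)·(-9) + (-29)·(-29) = 2218
λ ≈ 9264/2218 = 4.1767

4.1767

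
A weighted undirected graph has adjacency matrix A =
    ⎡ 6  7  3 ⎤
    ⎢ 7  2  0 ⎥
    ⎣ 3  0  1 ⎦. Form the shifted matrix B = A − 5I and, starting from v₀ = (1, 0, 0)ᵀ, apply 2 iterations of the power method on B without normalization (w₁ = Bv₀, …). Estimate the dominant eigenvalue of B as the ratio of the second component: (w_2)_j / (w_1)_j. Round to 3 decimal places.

μ ≈ -2.000

B = A − 5I has rows (1, 7, 3); (7, -3, 0); (3, 0, -4)
w1 = Bv₀ = (1·1 + 7·0 + 3·0; 7·1 + (-3)·0 + 0·0; 3·1 + 0·0 + (-4)·0) = (1, 7, 3)
w2 = Bw1 = (1·1 + 7·7 + 3·3; 7·1 + (-3)·7 + 0·3; 3·1 + 0·7 + (-4)·3) = (59, -14, -9)
Ratio: -14/7 = -2.000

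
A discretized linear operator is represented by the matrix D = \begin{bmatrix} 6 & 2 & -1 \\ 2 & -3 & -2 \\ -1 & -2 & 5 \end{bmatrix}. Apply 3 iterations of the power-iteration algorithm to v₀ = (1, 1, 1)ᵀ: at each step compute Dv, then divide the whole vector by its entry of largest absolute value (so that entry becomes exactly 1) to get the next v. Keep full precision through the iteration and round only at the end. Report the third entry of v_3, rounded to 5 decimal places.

Dv0 = (7.000000, -3.000000, 2.000000); divide by 7.000000 → v1 = (1.000000, -0.428571, 0.285714)
Dv1 = (4.857143, 2.714286, 1.285714); divide by 4.857143 → v2 = (1.000000, 0.558824, 0.264706)
Dv2 = (6.852941, -0.205882, -0.794118); divide by 6.852941 → v3 = (1.000000, -0.030043, -0.115880)
Requested entry of v3: -27/233 = -0.11588

-0.11588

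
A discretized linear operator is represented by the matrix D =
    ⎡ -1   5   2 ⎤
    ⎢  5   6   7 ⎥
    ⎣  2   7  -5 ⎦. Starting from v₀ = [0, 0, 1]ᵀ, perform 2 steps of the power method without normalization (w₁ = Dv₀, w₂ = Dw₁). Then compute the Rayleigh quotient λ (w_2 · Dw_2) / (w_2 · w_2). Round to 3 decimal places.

λ ≈ 0.063

w1 = Dv₀ = ((-1)·0 + 5·0 + 2·1; 5·0 + 6·0 + 7·1; 2·0 + 7·0 + (-5)·1) = (2, 7, -5)
w2 = Dw1 = ((-1)·2 + 5·7 + 2·(-5); 5·2 + 6·7 + 7·(-5); 2·2 + 7·7 + (-5)·(-5)) = (23, 17, 78)
Dw2 = (218, 763, -225)
w2·Dw2 = 23·218 + 17·763 + 78·(-225) = 435; w2·w2 = 23·23 + 17·17 + 78·78 = 6902
λ ≈ 435/6902 = 0.063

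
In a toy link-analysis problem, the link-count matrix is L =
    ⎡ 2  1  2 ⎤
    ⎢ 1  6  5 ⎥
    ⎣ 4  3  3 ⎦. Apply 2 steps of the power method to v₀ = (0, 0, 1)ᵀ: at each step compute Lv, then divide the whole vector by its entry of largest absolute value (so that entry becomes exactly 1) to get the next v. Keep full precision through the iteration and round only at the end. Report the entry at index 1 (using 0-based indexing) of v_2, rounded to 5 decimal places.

Lv0 = (2.000000, 5.000000, 3.000000); divide by 5.000000 → v1 = (0.400000, 1.000000, 0.600000)
Lv1 = (3.000000, 9.400000, 6.400000); divide by 9.400000 → v2 = (0.319149, 1.000000, 0.680851)
Requested entry of v2: 47/47 = 1.00000

1.00000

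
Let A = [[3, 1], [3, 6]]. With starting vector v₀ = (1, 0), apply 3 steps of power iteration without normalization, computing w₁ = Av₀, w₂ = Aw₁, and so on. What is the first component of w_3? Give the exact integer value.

w1 = Av₀ = (3·1 + 1·0; 3·1 + 6·0) = (3, 3)
w2 = Aw1 = (3·3 + 1·3; 3·3 + 6·3) = (12, 27)
w3 = Aw2 = (63, 198)
The requested component of w3 is 63.

63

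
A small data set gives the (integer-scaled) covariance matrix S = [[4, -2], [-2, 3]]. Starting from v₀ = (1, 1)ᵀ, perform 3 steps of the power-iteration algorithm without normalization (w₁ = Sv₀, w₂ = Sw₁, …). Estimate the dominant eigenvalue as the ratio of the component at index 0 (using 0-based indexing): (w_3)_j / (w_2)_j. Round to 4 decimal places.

w1 = Sv₀ = (4·1 + (-2)·1; (-2)·1 + 3·1) = (2, 1)
w2 = Sw1 = (4·2 + (-2)·1; (-2)·2 + 3·1) = (6, -1)
w3 = Sw2 = (26, -15)
Ratio at component: 26 / 6 = 4.3333

λ ≈ 4.3333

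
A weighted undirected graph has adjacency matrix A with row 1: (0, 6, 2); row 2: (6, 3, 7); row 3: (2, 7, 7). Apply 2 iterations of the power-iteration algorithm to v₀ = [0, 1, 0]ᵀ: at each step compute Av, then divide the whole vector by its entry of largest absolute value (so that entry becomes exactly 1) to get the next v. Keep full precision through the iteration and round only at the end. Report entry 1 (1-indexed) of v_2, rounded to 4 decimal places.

0.3404

Av0 = (6.00000, 3.00000, 7.00000); divide by 7.00000 → v1 = (0.85714, 0.42857, 1.00000)
Av1 = (4.57143, 13.42857, 11.71429); divide by 13.42857 → v2 = (0.34043, 1.00000, 0.87234)
Requested entry of v2: 32/94 = 0.3404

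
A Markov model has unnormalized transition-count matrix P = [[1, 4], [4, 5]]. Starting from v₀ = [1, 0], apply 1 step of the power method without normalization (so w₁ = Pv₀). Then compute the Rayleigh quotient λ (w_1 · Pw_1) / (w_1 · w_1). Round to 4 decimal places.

6.6471

w1 = Pv₀ = (1, 4)
Pw1 = (17, 24)
w1·Pw1 = 1·17 + 4·24 = 113; w1·w1 = 1·1 + 4·4 = 17
λ ≈ 113/17 = 6.6471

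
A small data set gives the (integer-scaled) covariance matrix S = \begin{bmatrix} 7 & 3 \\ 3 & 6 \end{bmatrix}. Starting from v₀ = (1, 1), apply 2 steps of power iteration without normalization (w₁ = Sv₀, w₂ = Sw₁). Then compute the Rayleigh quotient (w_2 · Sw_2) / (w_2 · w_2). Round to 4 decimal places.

9.5407

w1 = Sv₀ = (10, 9)
w2 = Sw1 = (97, 84)
Sw2 = (931, 795)
w2·Sw2 = 97·931 + 84·795 = 157087; w2·w2 = 97·97 + 84·84 = 16465
λ ≈ 157087/16465 = 9.5407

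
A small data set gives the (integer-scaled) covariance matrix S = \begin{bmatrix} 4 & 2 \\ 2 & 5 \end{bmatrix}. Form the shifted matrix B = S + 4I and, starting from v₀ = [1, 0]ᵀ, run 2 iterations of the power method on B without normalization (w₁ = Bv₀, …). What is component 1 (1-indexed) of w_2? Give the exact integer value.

68

B = S + 4I has rows (8, 2); (2, 9)
w1 = Bv₀ = (8·1 + 2·0; 2·1 + 9·0) = (8, 2)
w2 = Bw1 = (8·8 + 2·2; 2·8 + 9·2) = (68, 34)
Requested component of w2: 68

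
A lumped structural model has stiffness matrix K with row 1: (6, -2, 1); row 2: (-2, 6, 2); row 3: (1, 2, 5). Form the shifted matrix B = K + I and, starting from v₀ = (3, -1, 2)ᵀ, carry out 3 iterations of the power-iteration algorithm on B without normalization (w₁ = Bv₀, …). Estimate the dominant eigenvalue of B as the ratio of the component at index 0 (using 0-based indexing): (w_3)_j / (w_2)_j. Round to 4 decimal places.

B = K + I has rows (7, -2, 1); (-2, 7, 2); (1, 2, 6)
w1 = Bv₀ = (7·3 + (-2)·(-1) + 1·2; (-2)·3 + 7·(-1) + 2·2; 1·3 + 2·(-1) + 6·2) = (25, -9, 13)
w2 = Bw1 = (7·25 + (-2)·(-9) + 1·13; (-2)·25 + 7·(-9) + 2·13; 1·25 + 2·(-9) + 6·13) = (206, -87, 85)
w3 = Bw2 = (1701, -851, 542)
Ratio: 1701/206 = 8.2573

8.2573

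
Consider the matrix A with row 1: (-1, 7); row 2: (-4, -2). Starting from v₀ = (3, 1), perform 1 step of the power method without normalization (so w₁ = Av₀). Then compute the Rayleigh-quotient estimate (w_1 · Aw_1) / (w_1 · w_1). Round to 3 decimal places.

-2.717

w1 = Av₀ = (4, -14)
Aw1 = (-102, 12)
w1·Aw1 = 4·(-102) + (-14)·12 = -576; w1·w1 = 4·4 + (-14)·(-14) = 212
λ ≈ -576/212 = -2.717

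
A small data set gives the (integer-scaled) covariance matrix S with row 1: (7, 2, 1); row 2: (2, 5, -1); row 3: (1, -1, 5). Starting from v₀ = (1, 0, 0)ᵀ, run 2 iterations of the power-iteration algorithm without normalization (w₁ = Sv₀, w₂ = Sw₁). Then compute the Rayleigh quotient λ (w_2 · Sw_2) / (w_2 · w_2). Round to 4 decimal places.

8.2214

w1 = Sv₀ = (7·1 + 2·0 + 1·0; 2·1 + 5·0 + (-1)·0; 1·1 + (-1)·0 + 5·0) = (7, 2, 1)
w2 = Sw1 = (7·7 + 2·2 + 1·1; 2·7 + 5·2 + (-1)·1; 1·7 + (-1)·2 + 5·1) = (54, 23, 10)
Sw2 = (434, 213, 81)
w2·Sw2 = 54·434 + 23·213 + 10·81 = 29145; w2·w2 = 54·54 + 23·23 + 10·10 = 3545
λ ≈ 29145/3545 = 8.2214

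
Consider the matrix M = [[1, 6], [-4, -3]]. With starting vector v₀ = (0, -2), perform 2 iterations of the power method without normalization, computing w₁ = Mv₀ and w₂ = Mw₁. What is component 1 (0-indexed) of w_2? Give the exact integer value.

30

w1 = Mv₀ = (-12, 6)
w2 = Mw1 = (24, 30)
The requested component of w2 is 30.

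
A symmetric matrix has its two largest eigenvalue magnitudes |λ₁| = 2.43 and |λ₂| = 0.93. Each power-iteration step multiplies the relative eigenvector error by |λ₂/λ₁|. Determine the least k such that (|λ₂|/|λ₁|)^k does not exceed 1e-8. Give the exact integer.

20

|λ₂/λ₁| = 0.93/2.43 = 0.38272
Need k ≥ ln(1e-8) / ln(0.38272) = -18.4207 / -0.9605 ≈ 19.179
Smallest integer k satisfying the bound: 20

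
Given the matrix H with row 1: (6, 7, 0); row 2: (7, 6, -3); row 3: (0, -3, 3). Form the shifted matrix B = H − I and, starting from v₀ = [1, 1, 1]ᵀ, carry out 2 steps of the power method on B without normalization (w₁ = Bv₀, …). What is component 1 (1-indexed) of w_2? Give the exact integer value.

B = H − I has rows (5, 7, 0); (7, 5, -3); (0, -3, 2)
w1 = Bv₀ = (5·1 + 7·1 + 0·1; 7·1 + 5·1 + (-3)·1; 0·1 + (-3)·1 + 2·1) = (12, 9, -1)
w2 = Bw1 = (5·12 + 7·9 + 0·(-1); 7·12 + 5·9 + (-3)·(-1); 0·12 + (-3)·9 + 2·(-1)) = (123, 132, -29)
Requested component of w2: 123

123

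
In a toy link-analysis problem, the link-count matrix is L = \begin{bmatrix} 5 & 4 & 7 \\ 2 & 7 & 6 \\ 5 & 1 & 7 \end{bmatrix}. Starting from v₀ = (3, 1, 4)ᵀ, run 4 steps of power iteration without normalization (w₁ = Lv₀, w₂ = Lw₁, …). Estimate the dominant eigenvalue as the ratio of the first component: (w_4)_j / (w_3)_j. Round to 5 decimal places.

λ ≈ 14.38075

w1 = Lv₀ = (47, 37, 44)
w2 = Lw1 = (691, 617, 580)
w3 = Lw2 = (9983, 9181, 8132)
w4 = Lw3 = (143563, 133025, 116020)
Ratio at component: 143563 / 9983 = 14.38075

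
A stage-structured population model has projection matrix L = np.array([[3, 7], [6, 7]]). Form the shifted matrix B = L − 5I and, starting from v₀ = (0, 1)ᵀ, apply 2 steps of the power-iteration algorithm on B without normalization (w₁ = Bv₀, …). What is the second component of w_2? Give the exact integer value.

B = L − 5I has rows (-2, 7); (6, 2)
w1 = Bv₀ = ((-2)·0 + 7·1; 6·0 + 2·1) = (7, 2)
w2 = Bw1 = ((-2)·7 + 7·2; 6·7 + 2·2) = (0, 46)
Requested component of w2: 46

46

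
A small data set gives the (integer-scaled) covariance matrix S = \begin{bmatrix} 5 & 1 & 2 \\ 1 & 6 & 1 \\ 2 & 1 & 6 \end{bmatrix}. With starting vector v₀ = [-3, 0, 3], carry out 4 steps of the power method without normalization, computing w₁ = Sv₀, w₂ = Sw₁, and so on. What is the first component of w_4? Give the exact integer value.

651

w1 = Sv₀ = (5·(-3) + 1·0 + 2·3; 1·(-3) + 6·0 + 1·3; 2·(-3) + 1·0 + 6·3) = (-9, 0, 12)
w2 = Sw1 = (5·(-9) + 1·0 + 2·12; 1·(-9) + 6·0 + 1·12; 2·(-9) + 1·0 + 6·12) = (-21, 3, 54)
w3 = Sw2 = (6, 51, 285)
w4 = Sw3 = (651, 597, 1773)
The requested component of w4 is 651.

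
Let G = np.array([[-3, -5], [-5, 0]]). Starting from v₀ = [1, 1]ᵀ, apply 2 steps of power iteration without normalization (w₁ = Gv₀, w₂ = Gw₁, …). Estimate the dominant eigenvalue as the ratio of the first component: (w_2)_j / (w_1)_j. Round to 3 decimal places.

w1 = Gv₀ = (-8, -5)
w2 = Gw1 = (49, 40)
Ratio at component: 49 / -8 = -6.125

λ ≈ -6.125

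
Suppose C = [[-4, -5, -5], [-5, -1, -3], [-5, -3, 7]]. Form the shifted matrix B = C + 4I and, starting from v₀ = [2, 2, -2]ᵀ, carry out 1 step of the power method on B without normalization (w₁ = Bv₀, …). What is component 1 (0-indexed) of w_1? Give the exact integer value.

2

B = C + 4I has rows (0, -5, -5); (-5, 3, -3); (-5, -3, 11)
w1 = Bv₀ = (0·2 + (-5)·2 + (-5)·(-2); (-5)·2 + 3·2 + (-3)·(-2); (-5)·2 + (-3)·2 + 11·(-2)) = (0, 2, -38)
Requested component of w1: 2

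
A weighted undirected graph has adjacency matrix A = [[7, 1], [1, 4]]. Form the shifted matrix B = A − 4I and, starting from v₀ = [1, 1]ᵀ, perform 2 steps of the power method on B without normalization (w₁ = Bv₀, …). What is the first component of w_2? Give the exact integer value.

13

B = A − 4I has rows (3, 1); (1, 0)
w1 = Bv₀ = (3·1 + 1·1; 1·1 + 0·1) = (4, 1)
w2 = Bw1 = (3·4 + 1·1; 1·4 + 0·1) = (13, 4)
Requested component of w2: 13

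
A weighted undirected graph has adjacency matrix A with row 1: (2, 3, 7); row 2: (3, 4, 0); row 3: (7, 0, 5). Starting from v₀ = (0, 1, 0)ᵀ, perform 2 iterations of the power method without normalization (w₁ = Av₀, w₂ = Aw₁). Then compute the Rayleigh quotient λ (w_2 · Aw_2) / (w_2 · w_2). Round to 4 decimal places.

9.6007

w1 = Av₀ = (3, 4, 0)
w2 = Aw1 = (18, 25, 21)
Aw2 = (258, 154, 231)
w2·Aw2 = 18·258 + 25·154 + 21·231 = 13345; w2·w2 = 18·18 + 25·25 + 21·21 = 1390
λ ≈ 13345/1390 = 9.6007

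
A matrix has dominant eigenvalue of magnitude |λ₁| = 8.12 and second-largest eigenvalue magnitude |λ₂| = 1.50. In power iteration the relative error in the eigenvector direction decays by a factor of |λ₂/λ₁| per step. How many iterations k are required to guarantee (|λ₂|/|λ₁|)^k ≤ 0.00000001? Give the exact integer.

|λ₂/λ₁| = 1.50/8.12 = 0.18473
Need k ≥ ln(0.00000001) / ln(0.18473) = -18.4207 / -1.6889 ≈ 10.907
Smallest integer k satisfying the bound: 11

11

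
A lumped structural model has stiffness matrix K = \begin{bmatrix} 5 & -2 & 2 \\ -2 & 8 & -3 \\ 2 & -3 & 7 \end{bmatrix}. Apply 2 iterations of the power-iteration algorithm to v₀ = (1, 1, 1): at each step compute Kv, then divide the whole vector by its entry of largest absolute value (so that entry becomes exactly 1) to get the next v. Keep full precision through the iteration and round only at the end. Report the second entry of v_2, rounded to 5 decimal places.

-0.09302

Kv0 = (5.000000, 3.000000, 6.000000); divide by 6.000000 → v1 = (0.833333, 0.500000, 1.000000)
Kv1 = (5.166667, -0.666667, 7.166667); divide by 7.166667 → v2 = (0.720930, -0.093023, 1.000000)
Requested entry of v2: -4/43 = -0.09302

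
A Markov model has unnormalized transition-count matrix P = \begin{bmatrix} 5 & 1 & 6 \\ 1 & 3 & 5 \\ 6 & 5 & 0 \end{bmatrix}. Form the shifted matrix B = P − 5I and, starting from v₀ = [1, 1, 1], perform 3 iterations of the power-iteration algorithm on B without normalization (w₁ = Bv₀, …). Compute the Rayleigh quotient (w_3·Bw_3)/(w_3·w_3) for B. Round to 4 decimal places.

5.7303

B = P − 5I has rows (0, 1, 6); (1, -2, 5); (6, 5, -5)
w1 = Bv₀ = (7, 4, 6)
w2 = Bw1 = (40, 29, 32)
w3 = Bw2 = (221, 142, 225)
Bw3 = (1492, 1062, 911)
w3·Bw3 = 685511; w3·w3 = 119630; μ ≈ 685511/119630 = 5.7303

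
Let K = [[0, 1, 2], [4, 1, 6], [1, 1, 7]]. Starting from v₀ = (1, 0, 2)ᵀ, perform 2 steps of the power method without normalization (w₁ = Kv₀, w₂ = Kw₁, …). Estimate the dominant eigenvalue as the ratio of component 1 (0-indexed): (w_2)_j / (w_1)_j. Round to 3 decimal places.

λ ≈ 7.625

w1 = Kv₀ = (0·1 + 1·0 + 2·2; 4·1 + 1·0 + 6·2; 1·1 + 1·0 + 7·2) = (4, 16, 15)
w2 = Kw1 = (0·4 + 1·16 + 2·15; 4·4 + 1·16 + 6·15; 1·4 + 1·16 + 7·15) = (46, 122, 125)
Ratio at component: 122 / 16 = 7.625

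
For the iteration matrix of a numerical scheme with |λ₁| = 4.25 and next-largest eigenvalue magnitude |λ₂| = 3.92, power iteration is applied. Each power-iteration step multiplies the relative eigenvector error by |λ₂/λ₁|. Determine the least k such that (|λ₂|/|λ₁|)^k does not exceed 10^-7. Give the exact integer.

200

|λ₂/λ₁| = 3.92/4.25 = 0.92235
Need k ≥ ln(10^-7) / ln(0.92235) = -16.1181 / -0.0808 ≈ 199.414
Smallest integer k satisfying the bound: 200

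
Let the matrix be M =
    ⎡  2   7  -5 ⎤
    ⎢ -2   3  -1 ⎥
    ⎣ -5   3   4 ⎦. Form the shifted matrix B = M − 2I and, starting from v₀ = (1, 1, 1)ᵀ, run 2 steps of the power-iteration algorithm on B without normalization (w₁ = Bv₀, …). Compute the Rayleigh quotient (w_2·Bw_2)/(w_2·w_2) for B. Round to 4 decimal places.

B = M − 2I has rows (0, 7, -5); (-2, 1, -1); (-5, 3, 2)
w1 = Bv₀ = (0·1 + 7·1 + (-5)·1; (-2)·1 + 1·1 + (-1)·1; (-5)·1 + 3·1 + 2·1) = (2, -2, 0)
w2 = Bw1 = (0·2 + 7·(-2) + (-5)·0; (-2)·2 + 1·(-2) + (-1)·0; (-5)·2 + 3·(-2) + 2·0) = (-14, -6, -16)
Bw2 = (38, 38, 20)
w2·Bw2 = -1080; w2·w2 = 488; μ ≈ -1080/488 = -2.2131

-2.2131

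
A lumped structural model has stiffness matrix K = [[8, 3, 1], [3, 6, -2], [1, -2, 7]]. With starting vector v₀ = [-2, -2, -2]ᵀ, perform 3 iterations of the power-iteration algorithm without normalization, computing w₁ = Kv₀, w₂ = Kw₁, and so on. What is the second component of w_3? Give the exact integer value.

w1 = Kv₀ = (8·(-2) + 3·(-2) + 1·(-2); 3·(-2) + 6·(-2) + (-2)·(-2); 1·(-2) + (-2)·(-2) + 7·(-2)) = (-24, -14, -12)
w2 = Kw1 = (8·(-24) + 3·(-14) + 1·(-12); 3·(-24) + 6·(-14) + (-2)·(-12); 1·(-24) + (-2)·(-14) + 7·(-12)) = (-246, -132, -80)
w3 = Kw2 = (-2444, -1370, -542)
The requested component of w3 is -1370.

-1370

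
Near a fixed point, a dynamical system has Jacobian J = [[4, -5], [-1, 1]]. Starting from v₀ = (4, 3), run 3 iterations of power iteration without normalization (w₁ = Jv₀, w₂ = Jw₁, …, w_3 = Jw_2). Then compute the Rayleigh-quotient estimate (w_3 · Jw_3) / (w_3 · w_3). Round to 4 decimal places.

w1 = Jv₀ = (4·4 + (-5)·3; (-1)·4 + 1·3) = (1, -1)
w2 = Jw1 = (4·1 + (-5)·(-1); (-1)·1 + 1·(-1)) = (9, -2)
w3 = Jw2 = (46, -11)
Jw3 = (239, -57)
w3·Jw3 = 46·239 + (-11)·(-57) = 11621; w3·w3 = 46·46 + (-11)·(-11) = 2237
λ ≈ 11621/2237 = 5.1949

λ ≈ 5.1949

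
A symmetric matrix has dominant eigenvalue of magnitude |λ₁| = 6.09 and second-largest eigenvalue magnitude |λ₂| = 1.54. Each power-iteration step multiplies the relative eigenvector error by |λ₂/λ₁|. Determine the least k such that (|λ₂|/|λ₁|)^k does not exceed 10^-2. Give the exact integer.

4

|λ₂/λ₁| = 1.54/6.09 = 0.25287
Need k ≥ ln(10^-2) / ln(0.25287) = -4.6052 / -1.3749 ≈ 3.350
Smallest integer k satisfying the bound: 4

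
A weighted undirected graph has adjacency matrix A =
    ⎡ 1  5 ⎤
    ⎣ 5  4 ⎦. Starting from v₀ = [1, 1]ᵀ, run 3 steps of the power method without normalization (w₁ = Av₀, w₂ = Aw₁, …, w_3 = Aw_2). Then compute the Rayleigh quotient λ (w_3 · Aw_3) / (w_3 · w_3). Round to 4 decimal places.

7.7197

w1 = Av₀ = (6, 9)
w2 = Aw1 = (51, 66)
w3 = Aw2 = (381, 519)
Aw3 = (2976, 3981)
w3·Aw3 = 381·2976 + 519·3981 = 3199995; w3·w3 = 381·381 + 519·519 = 414522
λ ≈ 3199995/414522 = 7.7197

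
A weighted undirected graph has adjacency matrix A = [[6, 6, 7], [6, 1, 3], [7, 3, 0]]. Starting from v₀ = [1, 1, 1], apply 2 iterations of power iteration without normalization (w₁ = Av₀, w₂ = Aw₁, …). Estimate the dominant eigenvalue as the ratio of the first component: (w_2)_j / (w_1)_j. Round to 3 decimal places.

λ ≈ 12.842

w1 = Av₀ = (6·1 + 6·1 + 7·1; 6·1 + 1·1 + 3·1; 7·1 + 3·1 + 0·1) = (19, 10, 10)
w2 = Aw1 = (6·19 + 6·10 + 7·10; 6·19 + 1·10 + 3·10; 7·19 + 3·10 + 0·10) = (244, 154, 163)
Ratio at component: 244 / 19 = 12.842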